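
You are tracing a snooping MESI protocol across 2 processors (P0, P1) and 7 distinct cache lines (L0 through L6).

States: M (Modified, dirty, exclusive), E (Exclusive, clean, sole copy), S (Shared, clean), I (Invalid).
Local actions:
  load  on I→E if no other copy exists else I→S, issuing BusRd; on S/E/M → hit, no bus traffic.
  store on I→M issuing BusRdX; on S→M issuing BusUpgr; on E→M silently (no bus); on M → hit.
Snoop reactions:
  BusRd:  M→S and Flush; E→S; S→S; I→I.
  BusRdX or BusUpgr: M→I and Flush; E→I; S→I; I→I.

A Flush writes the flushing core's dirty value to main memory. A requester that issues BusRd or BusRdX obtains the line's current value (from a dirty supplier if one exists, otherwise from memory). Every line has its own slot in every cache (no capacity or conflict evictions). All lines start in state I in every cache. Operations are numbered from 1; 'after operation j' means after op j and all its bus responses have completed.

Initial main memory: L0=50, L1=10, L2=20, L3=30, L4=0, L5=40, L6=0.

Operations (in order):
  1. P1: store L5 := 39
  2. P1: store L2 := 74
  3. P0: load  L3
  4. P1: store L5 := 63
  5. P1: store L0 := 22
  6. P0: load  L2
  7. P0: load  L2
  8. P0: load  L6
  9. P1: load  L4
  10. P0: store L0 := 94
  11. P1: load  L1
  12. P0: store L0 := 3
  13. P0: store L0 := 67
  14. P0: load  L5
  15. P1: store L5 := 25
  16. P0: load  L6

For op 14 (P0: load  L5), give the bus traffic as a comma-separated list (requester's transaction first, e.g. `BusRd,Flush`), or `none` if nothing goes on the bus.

  op1 P1: store L5 := 39 → I/M on L5; bus BusRdX; mem=40
  op2 P1: store L2 := 74 → I/M on L2; bus BusRdX; mem=20
  op3 P0: load  L3 → E/I on L3; bus BusRd; mem=30
  op4 P1: store L5 := 63 → I/M on L5; bus (none); mem=40
  op5 P1: store L0 := 22 → I/M on L0; bus BusRdX; mem=50
  op6 P0: load  L2 → S/S on L2; bus BusRd Flush; mem=74
  op7 P0: load  L2 → S/S on L2; bus (none); mem=74
  op8 P0: load  L6 → E/I on L6; bus BusRd; mem=0
  op9 P1: load  L4 → I/E on L4; bus BusRd; mem=0
  op10 P0: store L0 := 94 → M/I on L0; bus BusRdX Flush; mem=22
  op11 P1: load  L1 → I/E on L1; bus BusRd; mem=10
  op12 P0: store L0 := 3 → M/I on L0; bus (none); mem=22
  op13 P0: store L0 := 67 → M/I on L0; bus (none); mem=22
  op14 P0: load  L5 → S/S on L5; bus BusRd Flush; mem=63
  op15 P1: store L5 := 25 → I/M on L5; bus BusUpgr; mem=63
  op16 P0: load  L6 → E/I on L6; bus (none); mem=0

bus = BusRd,Flush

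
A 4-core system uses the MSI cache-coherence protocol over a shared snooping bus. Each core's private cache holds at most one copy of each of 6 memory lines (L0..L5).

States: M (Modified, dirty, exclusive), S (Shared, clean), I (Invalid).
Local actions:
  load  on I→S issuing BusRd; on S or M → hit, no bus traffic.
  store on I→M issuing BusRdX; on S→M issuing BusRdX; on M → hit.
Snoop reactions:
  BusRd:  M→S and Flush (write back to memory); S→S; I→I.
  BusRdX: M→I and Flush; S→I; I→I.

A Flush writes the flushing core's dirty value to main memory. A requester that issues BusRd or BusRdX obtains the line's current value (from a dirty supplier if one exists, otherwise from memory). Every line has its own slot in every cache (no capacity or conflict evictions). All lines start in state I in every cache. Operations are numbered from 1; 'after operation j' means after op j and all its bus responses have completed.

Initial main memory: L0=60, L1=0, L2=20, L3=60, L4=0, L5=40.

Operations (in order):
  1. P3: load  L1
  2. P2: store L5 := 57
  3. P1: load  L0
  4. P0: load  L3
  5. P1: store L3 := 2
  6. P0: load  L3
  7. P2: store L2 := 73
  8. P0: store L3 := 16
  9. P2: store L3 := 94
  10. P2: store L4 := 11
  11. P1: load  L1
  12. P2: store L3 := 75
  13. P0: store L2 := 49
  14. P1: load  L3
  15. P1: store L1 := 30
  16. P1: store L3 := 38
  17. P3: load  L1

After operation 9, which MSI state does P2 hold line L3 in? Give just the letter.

1. P3: load  L1  bus=[BusRd]  L1: P0=I P1=I P2=I P3=S  mem[L1]=0
2. P2: store L5 := 57  bus=[BusRdX]  L5: P0=I P1=I P2=M P3=I  mem[L5]=40
3. P1: load  L0  bus=[BusRd]  L0: P0=I P1=S P2=I P3=I  mem[L0]=60
4. P0: load  L3  bus=[BusRd]  L3: P0=S P1=I P2=I P3=I  mem[L3]=60
5. P1: store L3 := 2  bus=[BusRdX]  L3: P0=I P1=M P2=I P3=I  mem[L3]=60
6. P0: load  L3  bus=[BusRd,Flush]  L3: P0=S P1=S P2=I P3=I  mem[L3]=2
7. P2: store L2 := 73  bus=[BusRdX]  L2: P0=I P1=I P2=M P3=I  mem[L2]=20
8. P0: store L3 := 16  bus=[BusRdX]  L3: P0=M P1=I P2=I P3=I  mem[L3]=2
9. P2: store L3 := 94  bus=[BusRdX,Flush]  L3: P0=I P1=I P2=M P3=I  mem[L3]=16
10. P2: store L4 := 11  bus=[BusRdX]  L4: P0=I P1=I P2=M P3=I  mem[L4]=0
11. P1: load  L1  bus=[BusRd]  L1: P0=I P1=S P2=I P3=S  mem[L1]=0
12. P2: store L3 := 75  bus=[-]  L3: P0=I P1=I P2=M P3=I  mem[L3]=16
13. P0: store L2 := 49  bus=[BusRdX,Flush]  L2: P0=M P1=I P2=I P3=I  mem[L2]=73
14. P1: load  L3  bus=[BusRd,Flush]  L3: P0=I P1=S P2=S P3=I  mem[L3]=75
15. P1: store L1 := 30  bus=[BusRdX]  L1: P0=I P1=M P2=I P3=I  mem[L1]=0
16. P1: store L3 := 38  bus=[BusRdX]  L3: P0=I P1=M P2=I P3=I  mem[L3]=75
17. P3: load  L1  bus=[BusRd,Flush]  L1: P0=I P1=S P2=I P3=S  mem[L1]=30

state = M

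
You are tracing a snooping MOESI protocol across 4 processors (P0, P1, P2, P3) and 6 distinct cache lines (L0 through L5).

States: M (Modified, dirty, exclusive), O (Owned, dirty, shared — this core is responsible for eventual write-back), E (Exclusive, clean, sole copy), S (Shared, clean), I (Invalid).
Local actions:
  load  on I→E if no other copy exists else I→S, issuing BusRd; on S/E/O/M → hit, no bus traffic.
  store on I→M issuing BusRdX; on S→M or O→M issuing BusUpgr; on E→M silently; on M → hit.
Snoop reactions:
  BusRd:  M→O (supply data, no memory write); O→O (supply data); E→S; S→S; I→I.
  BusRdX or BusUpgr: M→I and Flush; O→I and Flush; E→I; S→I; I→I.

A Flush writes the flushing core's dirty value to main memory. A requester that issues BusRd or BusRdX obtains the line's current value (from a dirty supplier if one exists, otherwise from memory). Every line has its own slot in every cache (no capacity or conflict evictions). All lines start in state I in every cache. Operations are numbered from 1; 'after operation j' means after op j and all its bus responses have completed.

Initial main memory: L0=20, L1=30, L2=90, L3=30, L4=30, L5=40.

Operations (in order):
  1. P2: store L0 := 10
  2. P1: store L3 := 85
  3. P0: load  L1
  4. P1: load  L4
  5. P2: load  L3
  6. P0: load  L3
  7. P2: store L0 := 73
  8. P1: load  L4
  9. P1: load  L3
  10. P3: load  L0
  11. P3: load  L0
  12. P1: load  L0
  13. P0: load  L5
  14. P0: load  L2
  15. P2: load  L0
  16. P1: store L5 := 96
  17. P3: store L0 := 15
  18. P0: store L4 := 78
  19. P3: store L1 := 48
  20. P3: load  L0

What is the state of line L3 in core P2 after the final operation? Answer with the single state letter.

  op1 P2: store L0 := 10 → I/I/M/I on L0; bus BusRdX; mem=20
  op2 P1: store L3 := 85 → I/M/I/I on L3; bus BusRdX; mem=30
  op3 P0: load  L1 → E/I/I/I on L1; bus BusRd; mem=30
  op4 P1: load  L4 → I/E/I/I on L4; bus BusRd; mem=30
  op5 P2: load  L3 → I/O/S/I on L3; bus BusRd; mem=30
  op6 P0: load  L3 → S/O/S/I on L3; bus BusRd; mem=30
  op7 P2: store L0 := 73 → I/I/M/I on L0; bus (none); mem=20
  op8 P1: load  L4 → I/E/I/I on L4; bus (none); mem=30
  op9 P1: load  L3 → S/O/S/I on L3; bus (none); mem=30
  op10 P3: load  L0 → I/I/O/S on L0; bus BusRd; mem=20
  op11 P3: load  L0 → I/I/O/S on L0; bus (none); mem=20
  op12 P1: load  L0 → I/S/O/S on L0; bus BusRd; mem=20
  op13 P0: load  L5 → E/I/I/I on L5; bus BusRd; mem=40
  op14 P0: load  L2 → E/I/I/I on L2; bus BusRd; mem=90
  op15 P2: load  L0 → I/S/O/S on L0; bus (none); mem=20
  op16 P1: store L5 := 96 → I/M/I/I on L5; bus BusRdX; mem=40
  op17 P3: store L0 := 15 → I/I/I/M on L0; bus BusUpgr Flush; mem=73
  op18 P0: store L4 := 78 → M/I/I/I on L4; bus BusRdX; mem=30
  op19 P3: store L1 := 48 → I/I/I/M on L1; bus BusRdX; mem=30
  op20 P3: load  L0 → I/I/I/M on L0; bus (none); mem=73

state = S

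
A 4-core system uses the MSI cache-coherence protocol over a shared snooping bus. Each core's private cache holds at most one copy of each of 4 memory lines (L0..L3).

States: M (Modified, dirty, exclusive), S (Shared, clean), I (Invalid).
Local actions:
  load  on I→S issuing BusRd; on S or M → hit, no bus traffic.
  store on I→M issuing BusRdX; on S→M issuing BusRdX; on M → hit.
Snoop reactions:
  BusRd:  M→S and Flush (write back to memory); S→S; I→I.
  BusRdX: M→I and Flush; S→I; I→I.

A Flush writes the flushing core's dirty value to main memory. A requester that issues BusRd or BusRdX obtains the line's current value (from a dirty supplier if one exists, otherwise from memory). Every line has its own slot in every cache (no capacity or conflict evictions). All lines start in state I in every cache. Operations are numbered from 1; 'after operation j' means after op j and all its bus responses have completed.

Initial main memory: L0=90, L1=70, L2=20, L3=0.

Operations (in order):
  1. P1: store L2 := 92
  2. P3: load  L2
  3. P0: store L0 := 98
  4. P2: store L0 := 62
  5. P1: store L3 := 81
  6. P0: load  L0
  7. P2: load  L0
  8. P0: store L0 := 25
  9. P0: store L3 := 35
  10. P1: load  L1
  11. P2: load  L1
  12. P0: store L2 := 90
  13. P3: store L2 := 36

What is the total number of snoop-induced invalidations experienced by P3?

invalidations = 1

step 1: P1: store L2 := 92  ⟶  IMII  (L2)  txn=BusRdX  M[L2]=20
step 2: P3: load  L2  ⟶  ISIS  (L2)  txn=BusRd+Flush  M[L2]=92
step 3: P0: store L0 := 98  ⟶  MIII  (L0)  txn=BusRdX  M[L0]=90
step 4: P2: store L0 := 62  ⟶  IIMI  (L0)  txn=BusRdX+Flush  M[L0]=98
step 5: P1: store L3 := 81  ⟶  IMII  (L3)  txn=BusRdX  M[L3]=0
step 6: P0: load  L0  ⟶  SISI  (L0)  txn=BusRd+Flush  M[L0]=62
step 7: P2: load  L0  ⟶  SISI  (L0)  txn=∅  M[L0]=62
step 8: P0: store L0 := 25  ⟶  MIII  (L0)  txn=BusRdX  M[L0]=62
step 9: P0: store L3 := 35  ⟶  MIII  (L3)  txn=BusRdX+Flush  M[L3]=81
step 10: P1: load  L1  ⟶  ISII  (L1)  txn=BusRd  M[L1]=70
step 11: P2: load  L1  ⟶  ISSI  (L1)  txn=BusRd  M[L1]=70
step 12: P0: store L2 := 90  ⟶  MIII  (L2)  txn=BusRdX  M[L2]=92
step 13: P3: store L2 := 36  ⟶  IIIM  (L2)  txn=BusRdX+Flush  M[L2]=90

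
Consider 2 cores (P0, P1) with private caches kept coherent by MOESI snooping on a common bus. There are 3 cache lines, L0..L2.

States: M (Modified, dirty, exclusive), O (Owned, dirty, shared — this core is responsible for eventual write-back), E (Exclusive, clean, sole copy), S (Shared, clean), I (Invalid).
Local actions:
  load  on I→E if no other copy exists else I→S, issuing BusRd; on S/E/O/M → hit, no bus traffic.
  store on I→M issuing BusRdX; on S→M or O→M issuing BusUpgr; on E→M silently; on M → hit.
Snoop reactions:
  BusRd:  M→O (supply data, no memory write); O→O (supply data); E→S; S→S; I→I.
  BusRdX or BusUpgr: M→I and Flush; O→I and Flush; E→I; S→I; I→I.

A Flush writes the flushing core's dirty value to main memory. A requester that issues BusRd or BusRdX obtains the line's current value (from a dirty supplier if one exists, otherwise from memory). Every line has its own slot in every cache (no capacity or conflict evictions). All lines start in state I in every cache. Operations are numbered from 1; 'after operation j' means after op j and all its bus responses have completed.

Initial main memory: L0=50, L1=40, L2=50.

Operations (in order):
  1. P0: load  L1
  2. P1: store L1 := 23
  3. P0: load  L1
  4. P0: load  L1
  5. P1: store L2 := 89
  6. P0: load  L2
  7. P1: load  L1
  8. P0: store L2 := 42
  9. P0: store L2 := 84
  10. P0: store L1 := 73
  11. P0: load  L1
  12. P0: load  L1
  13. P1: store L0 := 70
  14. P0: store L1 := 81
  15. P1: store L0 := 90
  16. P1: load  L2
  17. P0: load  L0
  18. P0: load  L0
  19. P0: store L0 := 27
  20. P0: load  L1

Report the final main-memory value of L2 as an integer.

memory[L2] = 89

[1] P0: load  L1 | P0:E(40), P1:I | bus: BusRd
[2] P1: store L1 := 23 | P0:I, P1:M(23) | bus: BusRdX
[3] P0: load  L1 | P0:S(23), P1:O(23) | bus: BusRd
[4] P0: load  L1 | P0:S(23), P1:O(23) | bus: none
[5] P1: store L2 := 89 | P0:I, P1:M(89) | bus: BusRdX
[6] P0: load  L2 | P0:S(89), P1:O(89) | bus: BusRd
[7] P1: load  L1 | P0:S(23), P1:O(23) | bus: none
[8] P0: store L2 := 42 | P0:M(42), P1:I | bus: BusUpgr,Flush
[9] P0: store L2 := 84 | P0:M(84), P1:I | bus: none
[10] P0: store L1 := 73 | P0:M(73), P1:I | bus: BusUpgr,Flush
[11] P0: load  L1 | P0:M(73), P1:I | bus: none
[12] P0: load  L1 | P0:M(73), P1:I | bus: none
[13] P1: store L0 := 70 | P0:I, P1:M(70) | bus: BusRdX
[14] P0: store L1 := 81 | P0:M(81), P1:I | bus: none
[15] P1: store L0 := 90 | P0:I, P1:M(90) | bus: none
[16] P1: load  L2 | P0:O(84), P1:S(84) | bus: BusRd
[17] P0: load  L0 | P0:S(90), P1:O(90) | bus: BusRd
[18] P0: load  L0 | P0:S(90), P1:O(90) | bus: none
[19] P0: store L0 := 27 | P0:M(27), P1:I | bus: BusUpgr,Flush
[20] P0: load  L1 | P0:M(81), P1:I | bus: none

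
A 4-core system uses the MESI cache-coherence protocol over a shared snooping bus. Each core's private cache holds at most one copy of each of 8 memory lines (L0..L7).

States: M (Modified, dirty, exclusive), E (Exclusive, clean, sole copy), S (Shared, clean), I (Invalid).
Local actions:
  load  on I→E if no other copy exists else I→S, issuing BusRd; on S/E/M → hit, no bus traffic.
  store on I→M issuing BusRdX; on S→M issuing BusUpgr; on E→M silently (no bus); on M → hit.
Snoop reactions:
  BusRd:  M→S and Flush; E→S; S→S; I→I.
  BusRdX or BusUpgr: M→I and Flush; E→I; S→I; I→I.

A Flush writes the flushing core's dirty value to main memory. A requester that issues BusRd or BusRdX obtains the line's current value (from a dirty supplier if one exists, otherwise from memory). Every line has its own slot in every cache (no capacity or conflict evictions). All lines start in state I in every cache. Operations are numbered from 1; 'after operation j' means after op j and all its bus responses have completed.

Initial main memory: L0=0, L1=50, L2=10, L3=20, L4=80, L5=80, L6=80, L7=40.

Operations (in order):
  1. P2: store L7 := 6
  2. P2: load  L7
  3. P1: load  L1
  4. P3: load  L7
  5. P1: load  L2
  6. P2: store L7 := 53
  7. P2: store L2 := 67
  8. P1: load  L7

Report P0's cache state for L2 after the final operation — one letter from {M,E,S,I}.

  op1 P2: store L7 := 6 → I/I/M/I on L7; bus BusRdX; mem=40
  op2 P2: load  L7 → I/I/M/I on L7; bus (none); mem=40
  op3 P1: load  L1 → I/E/I/I on L1; bus BusRd; mem=50
  op4 P3: load  L7 → I/I/S/S on L7; bus BusRd Flush; mem=6
  op5 P1: load  L2 → I/E/I/I on L2; bus BusRd; mem=10
  op6 P2: store L7 := 53 → I/I/M/I on L7; bus BusUpgr; mem=6
  op7 P2: store L2 := 67 → I/I/M/I on L2; bus BusRdX; mem=10
  op8 P1: load  L7 → I/S/S/I on L7; bus BusRd Flush; mem=53

state = I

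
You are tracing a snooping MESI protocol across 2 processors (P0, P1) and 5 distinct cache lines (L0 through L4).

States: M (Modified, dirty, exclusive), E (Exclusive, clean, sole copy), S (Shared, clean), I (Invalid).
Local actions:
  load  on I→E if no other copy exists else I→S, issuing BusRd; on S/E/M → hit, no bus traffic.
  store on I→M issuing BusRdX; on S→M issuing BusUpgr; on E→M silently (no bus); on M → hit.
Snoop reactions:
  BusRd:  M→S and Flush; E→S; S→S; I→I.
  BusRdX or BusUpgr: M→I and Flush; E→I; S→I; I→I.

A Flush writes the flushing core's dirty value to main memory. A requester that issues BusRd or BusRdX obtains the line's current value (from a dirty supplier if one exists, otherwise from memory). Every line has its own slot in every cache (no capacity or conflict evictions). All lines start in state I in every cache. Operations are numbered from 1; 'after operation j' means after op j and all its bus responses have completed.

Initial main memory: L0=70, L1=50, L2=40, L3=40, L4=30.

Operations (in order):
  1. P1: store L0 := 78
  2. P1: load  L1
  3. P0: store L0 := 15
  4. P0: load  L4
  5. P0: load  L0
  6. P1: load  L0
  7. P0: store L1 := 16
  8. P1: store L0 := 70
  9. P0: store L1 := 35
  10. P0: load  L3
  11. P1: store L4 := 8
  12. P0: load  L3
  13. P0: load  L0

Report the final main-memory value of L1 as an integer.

memory[L1] = 50

  op1 P1: store L0 := 78 → I/M on L0; bus BusRdX; mem=70
  op2 P1: load  L1 → I/E on L1; bus BusRd; mem=50
  op3 P0: store L0 := 15 → M/I on L0; bus BusRdX Flush; mem=78
  op4 P0: load  L4 → E/I on L4; bus BusRd; mem=30
  op5 P0: load  L0 → M/I on L0; bus (none); mem=78
  op6 P1: load  L0 → S/S on L0; bus BusRd Flush; mem=15
  op7 P0: store L1 := 16 → M/I on L1; bus BusRdX; mem=50
  op8 P1: store L0 := 70 → I/M on L0; bus BusUpgr; mem=15
  op9 P0: store L1 := 35 → M/I on L1; bus (none); mem=50
  op10 P0: load  L3 → E/I on L3; bus BusRd; mem=40
  op11 P1: store L4 := 8 → I/M on L4; bus BusRdX; mem=30
  op12 P0: load  L3 → E/I on L3; bus (none); mem=40
  op13 P0: load  L0 → S/S on L0; bus BusRd Flush; mem=70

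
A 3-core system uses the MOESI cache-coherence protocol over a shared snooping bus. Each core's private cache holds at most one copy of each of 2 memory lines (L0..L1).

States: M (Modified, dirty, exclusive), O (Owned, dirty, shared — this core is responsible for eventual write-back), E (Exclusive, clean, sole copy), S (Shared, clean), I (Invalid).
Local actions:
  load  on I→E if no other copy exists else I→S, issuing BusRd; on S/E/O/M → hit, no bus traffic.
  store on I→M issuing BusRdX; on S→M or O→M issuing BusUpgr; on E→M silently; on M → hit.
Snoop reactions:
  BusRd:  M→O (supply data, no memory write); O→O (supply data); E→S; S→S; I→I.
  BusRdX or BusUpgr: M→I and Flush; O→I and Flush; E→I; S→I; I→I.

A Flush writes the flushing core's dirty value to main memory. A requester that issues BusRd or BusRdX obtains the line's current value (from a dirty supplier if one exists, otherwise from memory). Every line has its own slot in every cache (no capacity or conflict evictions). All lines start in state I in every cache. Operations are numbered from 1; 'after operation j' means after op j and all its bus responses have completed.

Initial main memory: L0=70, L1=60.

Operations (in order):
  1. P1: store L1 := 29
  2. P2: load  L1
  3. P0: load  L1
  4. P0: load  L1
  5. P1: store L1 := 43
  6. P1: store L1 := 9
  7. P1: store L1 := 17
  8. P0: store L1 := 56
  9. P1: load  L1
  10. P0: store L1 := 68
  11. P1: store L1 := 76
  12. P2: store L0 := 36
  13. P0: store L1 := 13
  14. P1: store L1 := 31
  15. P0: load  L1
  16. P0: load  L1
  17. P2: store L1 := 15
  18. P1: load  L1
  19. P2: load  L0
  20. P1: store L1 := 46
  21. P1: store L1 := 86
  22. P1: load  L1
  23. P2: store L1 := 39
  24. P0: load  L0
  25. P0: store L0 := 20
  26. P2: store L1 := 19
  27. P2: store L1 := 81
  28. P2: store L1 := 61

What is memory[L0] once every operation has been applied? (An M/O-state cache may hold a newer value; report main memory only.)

memory[L0] = 36

step 1: P1: store L1 := 29  ⟶  IMI  (L1)  txn=BusRdX  M[L1]=60
step 2: P2: load  L1  ⟶  IOS  (L1)  txn=BusRd  M[L1]=60
step 3: P0: load  L1  ⟶  SOS  (L1)  txn=BusRd  M[L1]=60
step 4: P0: load  L1  ⟶  SOS  (L1)  txn=∅  M[L1]=60
step 5: P1: store L1 := 43  ⟶  IMI  (L1)  txn=BusUpgr  M[L1]=60
step 6: P1: store L1 := 9  ⟶  IMI  (L1)  txn=∅  M[L1]=60
step 7: P1: store L1 := 17  ⟶  IMI  (L1)  txn=∅  M[L1]=60
step 8: P0: store L1 := 56  ⟶  MII  (L1)  txn=BusRdX+Flush  M[L1]=17
step 9: P1: load  L1  ⟶  OSI  (L1)  txn=BusRd  M[L1]=17
step 10: P0: store L1 := 68  ⟶  MII  (L1)  txn=BusUpgr  M[L1]=17
step 11: P1: store L1 := 76  ⟶  IMI  (L1)  txn=BusRdX+Flush  M[L1]=68
step 12: P2: store L0 := 36  ⟶  IIM  (L0)  txn=BusRdX  M[L0]=70
step 13: P0: store L1 := 13  ⟶  MII  (L1)  txn=BusRdX+Flush  M[L1]=76
step 14: P1: store L1 := 31  ⟶  IMI  (L1)  txn=BusRdX+Flush  M[L1]=13
step 15: P0: load  L1  ⟶  SOI  (L1)  txn=BusRd  M[L1]=13
step 16: P0: load  L1  ⟶  SOI  (L1)  txn=∅  M[L1]=13
step 17: P2: store L1 := 15  ⟶  IIM  (L1)  txn=BusRdX+Flush  M[L1]=31
step 18: P1: load  L1  ⟶  ISO  (L1)  txn=BusRd  M[L1]=31
step 19: P2: load  L0  ⟶  IIM  (L0)  txn=∅  M[L0]=70
step 20: P1: store L1 := 46  ⟶  IMI  (L1)  txn=BusUpgr+Flush  M[L1]=15
step 21: P1: store L1 := 86  ⟶  IMI  (L1)  txn=∅  M[L1]=15
step 22: P1: load  L1  ⟶  IMI  (L1)  txn=∅  M[L1]=15
step 23: P2: store L1 := 39  ⟶  IIM  (L1)  txn=BusRdX+Flush  M[L1]=86
step 24: P0: load  L0  ⟶  SIO  (L0)  txn=BusRd  M[L0]=70
step 25: P0: store L0 := 20  ⟶  MII  (L0)  txn=BusUpgr+Flush  M[L0]=36
step 26: P2: store L1 := 19  ⟶  IIM  (L1)  txn=∅  M[L1]=86
step 27: P2: store L1 := 81  ⟶  IIM  (L1)  txn=∅  M[L1]=86
step 28: P2: store L1 := 61  ⟶  IIM  (L1)  txn=∅  M[L1]=86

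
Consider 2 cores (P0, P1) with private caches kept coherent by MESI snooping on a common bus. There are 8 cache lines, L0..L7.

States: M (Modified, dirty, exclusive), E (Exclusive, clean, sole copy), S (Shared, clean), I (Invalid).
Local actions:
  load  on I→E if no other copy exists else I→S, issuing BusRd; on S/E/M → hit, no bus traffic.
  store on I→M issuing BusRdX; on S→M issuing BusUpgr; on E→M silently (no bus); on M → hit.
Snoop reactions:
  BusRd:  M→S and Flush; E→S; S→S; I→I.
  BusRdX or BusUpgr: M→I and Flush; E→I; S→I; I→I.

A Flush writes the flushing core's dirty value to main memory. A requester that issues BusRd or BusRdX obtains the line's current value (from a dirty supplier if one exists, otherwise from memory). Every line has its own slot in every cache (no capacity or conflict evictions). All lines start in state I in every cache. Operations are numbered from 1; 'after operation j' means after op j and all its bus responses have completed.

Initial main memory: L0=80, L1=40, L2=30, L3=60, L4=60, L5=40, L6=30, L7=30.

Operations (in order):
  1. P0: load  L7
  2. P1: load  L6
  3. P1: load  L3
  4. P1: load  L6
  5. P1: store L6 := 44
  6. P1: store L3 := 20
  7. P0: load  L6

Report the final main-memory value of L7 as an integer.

[1] P0: load  L7 | P0:E(30), P1:I | bus: BusRd
[2] P1: load  L6 | P0:I, P1:E(30) | bus: BusRd
[3] P1: load  L3 | P0:I, P1:E(60) | bus: BusRd
[4] P1: load  L6 | P0:I, P1:E(30) | bus: none
[5] P1: store L6 := 44 | P0:I, P1:M(44) | bus: none
[6] P1: store L3 := 20 | P0:I, P1:M(20) | bus: none
[7] P0: load  L6 | P0:S(44), P1:S(44) | bus: BusRd,Flush

memory[L7] = 30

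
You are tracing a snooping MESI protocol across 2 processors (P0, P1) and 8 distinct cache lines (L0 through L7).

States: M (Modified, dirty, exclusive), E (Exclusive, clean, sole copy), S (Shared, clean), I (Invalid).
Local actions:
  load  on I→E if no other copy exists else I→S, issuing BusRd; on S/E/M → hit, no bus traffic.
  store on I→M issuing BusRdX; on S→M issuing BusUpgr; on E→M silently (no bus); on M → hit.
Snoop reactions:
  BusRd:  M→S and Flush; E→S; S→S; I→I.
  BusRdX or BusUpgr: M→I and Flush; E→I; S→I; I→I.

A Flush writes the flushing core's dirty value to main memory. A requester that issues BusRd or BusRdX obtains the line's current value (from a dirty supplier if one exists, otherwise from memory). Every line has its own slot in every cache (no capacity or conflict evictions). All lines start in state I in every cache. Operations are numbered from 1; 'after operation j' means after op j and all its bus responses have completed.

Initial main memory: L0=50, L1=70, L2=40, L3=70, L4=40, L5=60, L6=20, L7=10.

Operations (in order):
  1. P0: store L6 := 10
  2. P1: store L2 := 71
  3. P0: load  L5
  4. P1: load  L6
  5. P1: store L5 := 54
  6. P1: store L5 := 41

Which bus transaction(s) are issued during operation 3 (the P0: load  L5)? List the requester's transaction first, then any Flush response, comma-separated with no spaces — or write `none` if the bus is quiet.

bus = BusRd

step 1: P0: store L6 := 10  ⟶  MI  (L6)  txn=BusRdX  M[L6]=20
step 2: P1: store L2 := 71  ⟶  IM  (L2)  txn=BusRdX  M[L2]=40
step 3: P0: load  L5  ⟶  EI  (L5)  txn=BusRd  M[L5]=60
step 4: P1: load  L6  ⟶  SS  (L6)  txn=BusRd+Flush  M[L6]=10
step 5: P1: store L5 := 54  ⟶  IM  (L5)  txn=BusRdX  M[L5]=60
step 6: P1: store L5 := 41  ⟶  IM  (L5)  txn=∅  M[L5]=60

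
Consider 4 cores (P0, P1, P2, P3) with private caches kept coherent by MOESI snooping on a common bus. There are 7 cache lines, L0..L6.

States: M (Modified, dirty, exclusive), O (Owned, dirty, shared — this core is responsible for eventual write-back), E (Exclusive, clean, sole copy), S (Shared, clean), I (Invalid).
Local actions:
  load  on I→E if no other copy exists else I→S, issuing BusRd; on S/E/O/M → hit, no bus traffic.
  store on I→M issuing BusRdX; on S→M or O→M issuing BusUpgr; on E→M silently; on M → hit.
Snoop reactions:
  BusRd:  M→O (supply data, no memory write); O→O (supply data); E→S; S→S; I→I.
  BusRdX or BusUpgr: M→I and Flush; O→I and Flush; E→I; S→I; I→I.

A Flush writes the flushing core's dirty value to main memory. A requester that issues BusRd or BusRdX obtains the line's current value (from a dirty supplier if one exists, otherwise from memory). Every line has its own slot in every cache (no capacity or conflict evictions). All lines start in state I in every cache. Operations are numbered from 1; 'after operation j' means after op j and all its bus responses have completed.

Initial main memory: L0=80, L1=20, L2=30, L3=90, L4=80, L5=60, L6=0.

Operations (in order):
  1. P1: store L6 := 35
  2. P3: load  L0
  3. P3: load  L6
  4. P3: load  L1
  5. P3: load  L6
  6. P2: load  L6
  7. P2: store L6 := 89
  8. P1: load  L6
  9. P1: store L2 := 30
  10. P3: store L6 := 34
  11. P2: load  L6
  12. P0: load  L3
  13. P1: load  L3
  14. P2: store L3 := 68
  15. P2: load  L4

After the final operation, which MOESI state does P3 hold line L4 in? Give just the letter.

state = I

  op1 P1: store L6 := 35 → I/M/I/I on L6; bus BusRdX; mem=0
  op2 P3: load  L0 → I/I/I/E on L0; bus BusRd; mem=80
  op3 P3: load  L6 → I/O/I/S on L6; bus BusRd; mem=0
  op4 P3: load  L1 → I/I/I/E on L1; bus BusRd; mem=20
  op5 P3: load  L6 → I/O/I/S on L6; bus (none); mem=0
  op6 P2: load  L6 → I/O/S/S on L6; bus BusRd; mem=0
  op7 P2: store L6 := 89 → I/I/M/I on L6; bus BusUpgr Flush; mem=35
  op8 P1: load  L6 → I/S/O/I on L6; bus BusRd; mem=35
  op9 P1: store L2 := 30 → I/M/I/I on L2; bus BusRdX; mem=30
  op10 P3: store L6 := 34 → I/I/I/M on L6; bus BusRdX Flush; mem=89
  op11 P2: load  L6 → I/I/S/O on L6; bus BusRd; mem=89
  op12 P0: load  L3 → E/I/I/I on L3; bus BusRd; mem=90
  op13 P1: load  L3 → S/S/I/I on L3; bus BusRd; mem=90
  op14 P2: store L3 := 68 → I/I/M/I on L3; bus BusRdX; mem=90
  op15 P2: load  L4 → I/I/E/I on L4; bus BusRd; mem=80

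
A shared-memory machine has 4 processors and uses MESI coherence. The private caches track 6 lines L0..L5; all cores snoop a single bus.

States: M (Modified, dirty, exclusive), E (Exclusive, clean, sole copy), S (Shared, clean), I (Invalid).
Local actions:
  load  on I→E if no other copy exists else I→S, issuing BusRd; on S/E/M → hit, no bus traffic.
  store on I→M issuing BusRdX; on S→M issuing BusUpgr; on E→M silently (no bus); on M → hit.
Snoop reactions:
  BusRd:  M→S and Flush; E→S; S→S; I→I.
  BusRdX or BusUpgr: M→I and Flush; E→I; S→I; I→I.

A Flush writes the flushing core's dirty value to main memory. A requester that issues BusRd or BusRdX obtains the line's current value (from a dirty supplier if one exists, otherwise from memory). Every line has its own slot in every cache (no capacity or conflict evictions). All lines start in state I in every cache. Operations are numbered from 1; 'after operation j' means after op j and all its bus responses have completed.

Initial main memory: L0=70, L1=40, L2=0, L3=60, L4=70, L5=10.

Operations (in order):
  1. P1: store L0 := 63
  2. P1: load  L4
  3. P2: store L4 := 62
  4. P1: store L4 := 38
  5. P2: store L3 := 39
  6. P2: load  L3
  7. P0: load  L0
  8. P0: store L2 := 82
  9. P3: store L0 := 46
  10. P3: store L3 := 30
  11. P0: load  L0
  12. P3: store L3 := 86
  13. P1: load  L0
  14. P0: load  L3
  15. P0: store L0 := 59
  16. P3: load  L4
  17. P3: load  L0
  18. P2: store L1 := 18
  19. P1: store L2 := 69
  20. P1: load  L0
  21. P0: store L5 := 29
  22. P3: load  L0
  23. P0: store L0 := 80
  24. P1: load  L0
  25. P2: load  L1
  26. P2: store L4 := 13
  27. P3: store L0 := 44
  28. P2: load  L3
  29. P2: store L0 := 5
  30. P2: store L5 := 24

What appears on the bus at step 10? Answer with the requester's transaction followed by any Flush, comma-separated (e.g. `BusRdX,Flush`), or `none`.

step 1: P1: store L0 := 63  ⟶  IMII  (L0)  txn=BusRdX  M[L0]=70
step 2: P1: load  L4  ⟶  IEII  (L4)  txn=BusRd  M[L4]=70
step 3: P2: store L4 := 62  ⟶  IIMI  (L4)  txn=BusRdX  M[L4]=70
step 4: P1: store L4 := 38  ⟶  IMII  (L4)  txn=BusRdX+Flush  M[L4]=62
step 5: P2: store L3 := 39  ⟶  IIMI  (L3)  txn=BusRdX  M[L3]=60
step 6: P2: load  L3  ⟶  IIMI  (L3)  txn=∅  M[L3]=60
step 7: P0: load  L0  ⟶  SSII  (L0)  txn=BusRd+Flush  M[L0]=63
step 8: P0: store L2 := 82  ⟶  MIII  (L2)  txn=BusRdX  M[L2]=0
step 9: P3: store L0 := 46  ⟶  IIIM  (L0)  txn=BusRdX  M[L0]=63
step 10: P3: store L3 := 30  ⟶  IIIM  (L3)  txn=BusRdX+Flush  M[L3]=39
step 11: P0: load  L0  ⟶  SIIS  (L0)  txn=BusRd+Flush  M[L0]=46
step 12: P3: store L3 := 86  ⟶  IIIM  (L3)  txn=∅  M[L3]=39
step 13: P1: load  L0  ⟶  SSIS  (L0)  txn=BusRd  M[L0]=46
step 14: P0: load  L3  ⟶  SIIS  (L3)  txn=BusRd+Flush  M[L3]=86
step 15: P0: store L0 := 59  ⟶  MIII  (L0)  txn=BusUpgr  M[L0]=46
step 16: P3: load  L4  ⟶  ISIS  (L4)  txn=BusRd+Flush  M[L4]=38
step 17: P3: load  L0  ⟶  SIIS  (L0)  txn=BusRd+Flush  M[L0]=59
step 18: P2: store L1 := 18  ⟶  IIMI  (L1)  txn=BusRdX  M[L1]=40
step 19: P1: store L2 := 69  ⟶  IMII  (L2)  txn=BusRdX+Flush  M[L2]=82
step 20: P1: load  L0  ⟶  SSIS  (L0)  txn=BusRd  M[L0]=59
step 21: P0: store L5 := 29  ⟶  MIII  (L5)  txn=BusRdX  M[L5]=10
step 22: P3: load  L0  ⟶  SSIS  (L0)  txn=∅  M[L0]=59
step 23: P0: store L0 := 80  ⟶  MIII  (L0)  txn=BusUpgr  M[L0]=59
step 24: P1: load  L0  ⟶  SSII  (L0)  txn=BusRd+Flush  M[L0]=80
step 25: P2: load  L1  ⟶  IIMI  (L1)  txn=∅  M[L1]=40
step 26: P2: store L4 := 13  ⟶  IIMI  (L4)  txn=BusRdX  M[L4]=38
step 27: P3: store L0 := 44  ⟶  IIIM  (L0)  txn=BusRdX  M[L0]=80
step 28: P2: load  L3  ⟶  SISS  (L3)  txn=BusRd  M[L3]=86
step 29: P2: store L0 := 5  ⟶  IIMI  (L0)  txn=BusRdX+Flush  M[L0]=44
step 30: P2: store L5 := 24  ⟶  IIMI  (L5)  txn=BusRdX+Flush  M[L5]=29

bus = BusRdX,Flush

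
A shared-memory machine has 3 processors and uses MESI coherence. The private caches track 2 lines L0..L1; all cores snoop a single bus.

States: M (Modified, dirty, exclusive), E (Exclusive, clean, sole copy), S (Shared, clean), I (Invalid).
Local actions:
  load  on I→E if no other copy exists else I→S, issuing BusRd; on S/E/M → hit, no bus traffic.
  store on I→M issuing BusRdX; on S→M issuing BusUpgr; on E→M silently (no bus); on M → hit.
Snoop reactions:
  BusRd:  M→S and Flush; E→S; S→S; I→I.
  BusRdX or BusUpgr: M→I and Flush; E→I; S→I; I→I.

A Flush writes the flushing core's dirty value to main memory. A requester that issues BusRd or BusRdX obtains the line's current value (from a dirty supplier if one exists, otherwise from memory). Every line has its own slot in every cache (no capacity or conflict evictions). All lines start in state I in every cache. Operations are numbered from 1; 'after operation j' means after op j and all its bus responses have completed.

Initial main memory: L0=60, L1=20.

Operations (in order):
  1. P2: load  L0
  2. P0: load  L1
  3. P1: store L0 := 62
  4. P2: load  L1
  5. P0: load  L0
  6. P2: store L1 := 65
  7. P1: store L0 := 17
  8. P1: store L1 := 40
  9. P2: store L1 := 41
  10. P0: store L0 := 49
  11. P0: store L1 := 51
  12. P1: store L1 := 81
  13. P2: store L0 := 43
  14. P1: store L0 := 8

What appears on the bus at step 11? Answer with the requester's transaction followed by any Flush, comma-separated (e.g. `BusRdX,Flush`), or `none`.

[1] P2: load  L0 | P0:I, P1:I, P2:E(60) | bus: BusRd
[2] P0: load  L1 | P0:E(20), P1:I, P2:I | bus: BusRd
[3] P1: store L0 := 62 | P0:I, P1:M(62), P2:I | bus: BusRdX
[4] P2: load  L1 | P0:S(20), P1:I, P2:S(20) | bus: BusRd
[5] P0: load  L0 | P0:S(62), P1:S(62), P2:I | bus: BusRd,Flush
[6] P2: store L1 := 65 | P0:I, P1:I, P2:M(65) | bus: BusUpgr
[7] P1: store L0 := 17 | P0:I, P1:M(17), P2:I | bus: BusUpgr
[8] P1: store L1 := 40 | P0:I, P1:M(40), P2:I | bus: BusRdX,Flush
[9] P2: store L1 := 41 | P0:I, P1:I, P2:M(41) | bus: BusRdX,Flush
[10] P0: store L0 := 49 | P0:M(49), P1:I, P2:I | bus: BusRdX,Flush
[11] P0: store L1 := 51 | P0:M(51), P1:I, P2:I | bus: BusRdX,Flush
[12] P1: store L1 := 81 | P0:I, P1:M(81), P2:I | bus: BusRdX,Flush
[13] P2: store L0 := 43 | P0:I, P1:I, P2:M(43) | bus: BusRdX,Flush
[14] P1: store L0 := 8 | P0:I, P1:M(8), P2:I | bus: BusRdX,Flush

bus = BusRdX,Flush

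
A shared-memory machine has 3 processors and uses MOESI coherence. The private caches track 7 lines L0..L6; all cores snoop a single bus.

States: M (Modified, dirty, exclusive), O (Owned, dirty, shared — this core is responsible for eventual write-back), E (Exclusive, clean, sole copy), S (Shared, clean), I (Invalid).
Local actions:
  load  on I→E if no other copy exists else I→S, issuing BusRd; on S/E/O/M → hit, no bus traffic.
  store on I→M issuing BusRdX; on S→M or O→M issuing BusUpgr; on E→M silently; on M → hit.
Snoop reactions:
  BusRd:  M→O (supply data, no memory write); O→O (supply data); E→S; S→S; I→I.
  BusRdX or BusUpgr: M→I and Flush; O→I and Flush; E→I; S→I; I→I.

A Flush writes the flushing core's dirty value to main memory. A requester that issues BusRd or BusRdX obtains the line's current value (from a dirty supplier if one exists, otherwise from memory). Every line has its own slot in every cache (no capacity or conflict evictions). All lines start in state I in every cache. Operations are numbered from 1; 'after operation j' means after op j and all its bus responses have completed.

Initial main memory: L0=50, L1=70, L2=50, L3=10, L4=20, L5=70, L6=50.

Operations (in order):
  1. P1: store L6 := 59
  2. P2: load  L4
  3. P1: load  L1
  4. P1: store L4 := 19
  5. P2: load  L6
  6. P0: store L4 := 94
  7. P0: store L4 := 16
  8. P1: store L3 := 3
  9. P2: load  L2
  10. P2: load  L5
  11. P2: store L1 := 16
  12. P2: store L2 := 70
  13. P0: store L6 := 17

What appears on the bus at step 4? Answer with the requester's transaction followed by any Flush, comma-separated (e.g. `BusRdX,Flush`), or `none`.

bus = BusRdX

  op1 P1: store L6 := 59 → I/M/I on L6; bus BusRdX; mem=50
  op2 P2: load  L4 → I/I/E on L4; bus BusRd; mem=20
  op3 P1: load  L1 → I/E/I on L1; bus BusRd; mem=70
  op4 P1: store L4 := 19 → I/M/I on L4; bus BusRdX; mem=20
  op5 P2: load  L6 → I/O/S on L6; bus BusRd; mem=50
  op6 P0: store L4 := 94 → M/I/I on L4; bus BusRdX Flush; mem=19
  op7 P0: store L4 := 16 → M/I/I on L4; bus (none); mem=19
  op8 P1: store L3 := 3 → I/M/I on L3; bus BusRdX; mem=10
  op9 P2: load  L2 → I/I/E on L2; bus BusRd; mem=50
  op10 P2: load  L5 → I/I/E on L5; bus BusRd; mem=70
  op11 P2: store L1 := 16 → I/I/M on L1; bus BusRdX; mem=70
  op12 P2: store L2 := 70 → I/I/M on L2; bus (none); mem=50
  op13 P0: store L6 := 17 → M/I/I on L6; bus BusRdX Flush; mem=59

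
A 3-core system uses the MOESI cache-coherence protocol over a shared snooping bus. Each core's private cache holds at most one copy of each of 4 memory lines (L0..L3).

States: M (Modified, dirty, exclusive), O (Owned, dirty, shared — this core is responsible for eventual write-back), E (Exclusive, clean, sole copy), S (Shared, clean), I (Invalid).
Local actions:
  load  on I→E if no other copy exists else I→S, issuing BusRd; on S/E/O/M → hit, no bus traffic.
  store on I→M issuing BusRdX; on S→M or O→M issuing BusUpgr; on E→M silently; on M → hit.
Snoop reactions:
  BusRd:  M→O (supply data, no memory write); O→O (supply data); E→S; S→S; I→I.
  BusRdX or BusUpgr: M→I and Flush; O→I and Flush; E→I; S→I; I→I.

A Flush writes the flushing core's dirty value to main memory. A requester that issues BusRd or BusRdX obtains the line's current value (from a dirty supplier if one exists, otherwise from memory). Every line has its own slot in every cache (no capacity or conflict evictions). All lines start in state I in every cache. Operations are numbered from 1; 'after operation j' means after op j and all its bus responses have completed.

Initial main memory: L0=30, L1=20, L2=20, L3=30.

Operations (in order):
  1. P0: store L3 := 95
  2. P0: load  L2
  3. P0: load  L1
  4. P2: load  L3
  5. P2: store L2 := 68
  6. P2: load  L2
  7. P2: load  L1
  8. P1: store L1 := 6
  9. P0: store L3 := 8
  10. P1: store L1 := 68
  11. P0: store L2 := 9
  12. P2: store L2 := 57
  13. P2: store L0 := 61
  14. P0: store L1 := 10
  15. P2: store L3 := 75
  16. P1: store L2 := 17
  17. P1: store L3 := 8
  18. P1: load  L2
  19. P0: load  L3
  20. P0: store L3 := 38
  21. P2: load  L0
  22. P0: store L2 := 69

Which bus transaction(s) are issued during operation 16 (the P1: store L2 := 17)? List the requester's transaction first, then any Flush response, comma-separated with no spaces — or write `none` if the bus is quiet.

bus = BusRdX,Flush

step 1: P0: store L3 := 95  ⟶  MII  (L3)  txn=BusRdX  M[L3]=30
step 2: P0: load  L2  ⟶  EII  (L2)  txn=BusRd  M[L2]=20
step 3: P0: load  L1  ⟶  EII  (L1)  txn=BusRd  M[L1]=20
step 4: P2: load  L3  ⟶  OIS  (L3)  txn=BusRd  M[L3]=30
step 5: P2: store L2 := 68  ⟶  IIM  (L2)  txn=BusRdX  M[L2]=20
step 6: P2: load  L2  ⟶  IIM  (L2)  txn=∅  M[L2]=20
step 7: P2: load  L1  ⟶  SIS  (L1)  txn=BusRd  M[L1]=20
step 8: P1: store L1 := 6  ⟶  IMI  (L1)  txn=BusRdX  M[L1]=20
step 9: P0: store L3 := 8  ⟶  MII  (L3)  txn=BusUpgr  M[L3]=30
step 10: P1: store L1 := 68  ⟶  IMI  (L1)  txn=∅  M[L1]=20
step 11: P0: store L2 := 9  ⟶  MII  (L2)  txn=BusRdX+Flush  M[L2]=68
step 12: P2: store L2 := 57  ⟶  IIM  (L2)  txn=BusRdX+Flush  M[L2]=9
step 13: P2: store L0 := 61  ⟶  IIM  (L0)  txn=BusRdX  M[L0]=30
step 14: P0: store L1 := 10  ⟶  MII  (L1)  txn=BusRdX+Flush  M[L1]=68
step 15: P2: store L3 := 75  ⟶  IIM  (L3)  txn=BusRdX+Flush  M[L3]=8
step 16: P1: store L2 := 17  ⟶  IMI  (L2)  txn=BusRdX+Flush  M[L2]=57
step 17: P1: store L3 := 8  ⟶  IMI  (L3)  txn=BusRdX+Flush  M[L3]=75
step 18: P1: load  L2  ⟶  IMI  (L2)  txn=∅  M[L2]=57
step 19: P0: load  L3  ⟶  SOI  (L3)  txn=BusRd  M[L3]=75
step 20: P0: store L3 := 38  ⟶  MII  (L3)  txn=BusUpgr+Flush  M[L3]=8
step 21: P2: load  L0  ⟶  IIM  (L0)  txn=∅  M[L0]=30
step 22: P0: store L2 := 69  ⟶  MII  (L2)  txn=BusRdX+Flush  M[L2]=17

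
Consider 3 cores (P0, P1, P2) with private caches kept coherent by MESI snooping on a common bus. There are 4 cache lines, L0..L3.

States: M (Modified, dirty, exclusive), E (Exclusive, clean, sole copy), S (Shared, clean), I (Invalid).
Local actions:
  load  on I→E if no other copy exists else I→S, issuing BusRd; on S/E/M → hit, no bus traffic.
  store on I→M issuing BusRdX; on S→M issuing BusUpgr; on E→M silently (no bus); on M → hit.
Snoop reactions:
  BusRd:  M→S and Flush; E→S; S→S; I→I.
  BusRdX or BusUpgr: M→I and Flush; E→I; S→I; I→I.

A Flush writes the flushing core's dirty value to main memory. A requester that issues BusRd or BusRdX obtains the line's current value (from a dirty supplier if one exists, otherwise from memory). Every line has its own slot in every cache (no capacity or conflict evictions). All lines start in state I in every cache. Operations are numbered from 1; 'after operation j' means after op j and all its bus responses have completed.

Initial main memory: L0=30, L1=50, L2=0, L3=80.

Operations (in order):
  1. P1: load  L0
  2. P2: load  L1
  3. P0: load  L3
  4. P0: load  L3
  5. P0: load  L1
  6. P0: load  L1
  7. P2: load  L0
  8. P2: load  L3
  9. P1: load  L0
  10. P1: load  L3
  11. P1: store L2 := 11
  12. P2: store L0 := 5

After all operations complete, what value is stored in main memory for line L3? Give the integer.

step 1: P1: load  L0  ⟶  IEI  (L0)  txn=BusRd  M[L0]=30
step 2: P2: load  L1  ⟶  IIE  (L1)  txn=BusRd  M[L1]=50
step 3: P0: load  L3  ⟶  EII  (L3)  txn=BusRd  M[L3]=80
step 4: P0: load  L3  ⟶  EII  (L3)  txn=∅  M[L3]=80
step 5: P0: load  L1  ⟶  SIS  (L1)  txn=BusRd  M[L1]=50
step 6: P0: load  L1  ⟶  SIS  (L1)  txn=∅  M[L1]=50
step 7: P2: load  L0  ⟶  ISS  (L0)  txn=BusRd  M[L0]=30
step 8: P2: load  L3  ⟶  SIS  (L3)  txn=BusRd  M[L3]=80
step 9: P1: load  L0  ⟶  ISS  (L0)  txn=∅  M[L0]=30
step 10: P1: load  L3  ⟶  SSS  (L3)  txn=BusRd  M[L3]=80
step 11: P1: store L2 := 11  ⟶  IMI  (L2)  txn=BusRdX  M[L2]=0
step 12: P2: store L0 := 5  ⟶  IIM  (L0)  txn=BusUpgr  M[L0]=30

memory[L3] = 80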